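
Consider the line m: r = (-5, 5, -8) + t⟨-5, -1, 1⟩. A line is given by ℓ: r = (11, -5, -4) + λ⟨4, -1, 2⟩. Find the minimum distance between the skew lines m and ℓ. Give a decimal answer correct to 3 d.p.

7.197

Common perpendicular direction n = (-5, -1, 1) × (4, -1, 2) = (-1, 14, 9).
With w = (11, -5, -4) − (-5, 5, -8) = (16, -10, 4), w · n = -120.
Distance = |w · n| / |n| = |-120| / √278 ≈ 7.197.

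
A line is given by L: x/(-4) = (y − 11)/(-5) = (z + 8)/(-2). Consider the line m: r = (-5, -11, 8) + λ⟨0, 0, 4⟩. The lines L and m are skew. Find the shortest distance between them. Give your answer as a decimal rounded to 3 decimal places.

9.839

L has direction (-4, -5, -2) through (0, 11, -8).
Common perpendicular direction n = (-4, -5, -2) × (0, 0, 4) = (-20, 16, 0).
With w = (-5, -11, 8) − (0, 11, -8) = (-5, -22, 16), w · n = -252.
Distance = |w · n| / |n| = |-252| / √656 ≈ 9.839.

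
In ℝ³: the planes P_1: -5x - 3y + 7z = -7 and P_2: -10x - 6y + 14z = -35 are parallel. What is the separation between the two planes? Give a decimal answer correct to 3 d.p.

Rescale P_2 by 1/2: -5x - 3y + 7z = -35/2. Then distance = |-7 − (-35/2)| / √83 ≈ 1.153.

1.153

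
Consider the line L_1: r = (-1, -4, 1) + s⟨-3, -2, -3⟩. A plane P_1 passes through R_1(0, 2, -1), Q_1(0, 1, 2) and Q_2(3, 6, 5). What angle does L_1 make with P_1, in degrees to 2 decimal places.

R_1Q_1 = (0, -1, 3), R_1Q_2 = (3, 4, 6); a normal to P_1 is R_1Q_1 × R_1Q_2 = (-18, 9, 3).
Using R_1: P_1 has equation -18x + 9y + 3z = 15.
sin θ = |n·v| / (|n||v|) = |27| / (√414 · √22) = 0.28291.
θ ≈ 16.43°.

16.43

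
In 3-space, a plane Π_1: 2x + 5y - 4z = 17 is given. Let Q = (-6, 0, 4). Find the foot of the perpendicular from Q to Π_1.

Foot = Q − λn with λ = (n·Q − d)/|n|² = (-28 − 17)/45 = -1.
Foot = (-6, 0, 4) − (-1)·(2, 5, -4) = (-4, 5, 0).

(-4, 5, 0)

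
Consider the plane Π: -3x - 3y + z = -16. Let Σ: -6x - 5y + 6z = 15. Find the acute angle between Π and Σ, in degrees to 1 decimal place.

cos θ = |n₁·n₂| / (|n₁||n₂|) = |39| / (√19 · √97).
θ = arccos(0.90845) ≈ 24.7°.

24.7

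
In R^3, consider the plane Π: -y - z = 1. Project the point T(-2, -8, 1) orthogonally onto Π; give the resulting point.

(-2, -5, 4)

Foot = T − λn with λ = (n·T − d)/|n|² = (7 − 1)/2 = 3.
Foot = (-2, -8, 1) − 3·(0, -1, -1) = (-2, -5, 4).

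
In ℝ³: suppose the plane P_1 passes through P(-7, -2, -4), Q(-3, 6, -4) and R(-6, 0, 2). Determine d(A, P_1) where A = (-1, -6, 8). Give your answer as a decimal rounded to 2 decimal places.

PQ = (4, 8, 0), PR = (1, 2, 6); a normal to P_1 is PQ × PR = (48, -24, 0).
Using P: P_1 has equation 48x - 24y = -288.
n·A − d = (48)·(-1) + (-24)·(-6) + (0)·(8) − (-288) = 384; |n| = √2880.
Distance = |384| / √2880 = 384/√2880 ≈ 7.16.

7.16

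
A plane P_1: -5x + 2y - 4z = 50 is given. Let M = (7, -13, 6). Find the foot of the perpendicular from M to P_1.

(-8, -7, -6)

Foot = M − λn with λ = (n·M − d)/|n|² = (-85 − 50)/45 = -3.
Foot = (7, -13, 6) − (-3)·(-5, 2, -4) = (-8, -7, -6).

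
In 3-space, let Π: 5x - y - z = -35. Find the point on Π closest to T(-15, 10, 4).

(-5, 8, 2)

Foot = T − λn with λ = (n·T − d)/|n|² = (-89 − (-35))/27 = -2.
Foot = (-15, 10, 4) − (-2)·(5, -1, -1) = (-5, 8, 2).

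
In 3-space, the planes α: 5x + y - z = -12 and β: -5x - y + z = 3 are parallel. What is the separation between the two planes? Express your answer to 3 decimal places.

Rescale β by 1/(-1): 5x + y - z = -3. Then distance = |-12 − (-3)| / √27 ≈ 1.732.

1.732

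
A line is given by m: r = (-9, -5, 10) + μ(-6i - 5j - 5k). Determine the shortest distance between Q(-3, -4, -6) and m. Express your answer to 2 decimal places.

Taking (-9, -5, 10) on m with direction v = (-6, -5, -5): w = Q − (-9, -5, 10) = (6, 1, -16), and w × v = (-85, 126, -24).
Distance = |w × v| / |v| = √23677 / √86 ≈ 16.59.

16.59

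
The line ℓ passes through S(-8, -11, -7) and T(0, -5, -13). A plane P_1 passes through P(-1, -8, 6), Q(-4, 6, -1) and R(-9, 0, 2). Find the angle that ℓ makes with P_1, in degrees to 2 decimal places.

13.30

A direction vector for ℓ is T − S = (8, 6, -6).
PQ = (-3, 14, -7), PR = (-8, 8, -4); a normal to P_1 is PQ × PR = (0, 44, 88).
Using P: P_1 has equation 44y + 88z = 176.
sin θ = |n·v| / (|n||v|) = |-264| / (√9680 · √136) = 0.23009.
θ ≈ 13.30°.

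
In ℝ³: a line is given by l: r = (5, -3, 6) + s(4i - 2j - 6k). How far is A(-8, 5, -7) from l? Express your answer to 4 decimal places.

20.0054

Taking (5, -3, 6) on l with direction v = (4, -2, -6): w = A − (5, -3, 6) = (-13, 8, -13), and w × v = (-74, -130, -6).
Distance = |w × v| / |v| = √22412 / √56 ≈ 20.0054.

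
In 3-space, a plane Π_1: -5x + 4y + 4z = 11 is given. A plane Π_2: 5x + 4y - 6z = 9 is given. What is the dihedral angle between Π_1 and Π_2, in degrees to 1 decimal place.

cos θ = |n₁·n₂| / (|n₁||n₂|) = |-33| / (√57 · √77).
θ = arccos(0.49812) ≈ 60.1°.

60.1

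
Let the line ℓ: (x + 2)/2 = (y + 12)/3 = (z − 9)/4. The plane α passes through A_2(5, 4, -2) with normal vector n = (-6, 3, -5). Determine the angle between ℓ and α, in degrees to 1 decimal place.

ℓ has direction (2, 3, 4) through (-2, -12, 9).
α: n·r = n·A_2 gives -6x + 3y - 5z = -8.
sin θ = |n·v| / (|n||v|) = |-23| / (√70 · √29) = 0.51048.
θ ≈ 30.7°.

30.7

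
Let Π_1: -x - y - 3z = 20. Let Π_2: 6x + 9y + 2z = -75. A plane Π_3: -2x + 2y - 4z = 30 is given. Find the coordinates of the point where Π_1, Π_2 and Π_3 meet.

(-10, -1, -3)

Solving the 3×3 linear system -x - y - 3z = 20, 6x + 9y + 2z = -75, -2x + 2y - 4z = 30 (e.g. by elimination or Cramer's rule, determinant = -70) gives (-10, -1, -3).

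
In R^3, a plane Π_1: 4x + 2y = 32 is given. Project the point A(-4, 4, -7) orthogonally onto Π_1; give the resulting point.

Foot = A − λn with λ = (n·A − d)/|n|² = (-8 − 32)/20 = -2.
Foot = (-4, 4, -7) − (-2)·(4, 2, 0) = (4, 8, -7).

(4, 8, -7)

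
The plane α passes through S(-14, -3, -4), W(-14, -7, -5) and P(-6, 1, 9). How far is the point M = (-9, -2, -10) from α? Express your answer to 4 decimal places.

7.5548

SW = (0, -4, -1), SP = (8, 4, 13); a normal to α is SW × SP = (-48, -8, 32).
Using S: α has equation -48x - 8y + 32z = 568.
n·M − d = (-48)·(-9) + (-8)·(-2) + (32)·(-10) − 568 = -440; |n| = √3392.
Distance = |-440| / √3392 = 440/√3392 ≈ 7.5548.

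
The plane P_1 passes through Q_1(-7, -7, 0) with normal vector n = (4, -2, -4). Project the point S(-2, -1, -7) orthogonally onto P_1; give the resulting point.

(-6, 1, -3)

P_1: n·r = n·Q_1 gives 4x - 2y - 4z = -14.
Foot = S − λn with λ = (n·S − d)/|n|² = (22 − (-14))/36 = 1.
Foot = (-2, -1, -7) − 1·(4, -2, -4) = (-6, 1, -3).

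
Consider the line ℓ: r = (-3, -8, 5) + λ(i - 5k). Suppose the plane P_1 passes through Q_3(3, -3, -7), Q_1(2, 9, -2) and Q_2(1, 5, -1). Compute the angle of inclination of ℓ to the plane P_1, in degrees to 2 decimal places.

Q_3Q_1 = (-1, 12, 5), Q_3Q_2 = (-2, 8, 6); a normal to P_1 is Q_3Q_1 × Q_3Q_2 = (32, -4, 16).
Using Q_3: P_1 has equation 32x - 4y + 16z = -4.
sin θ = |n·v| / (|n||v|) = |-48| / (√1296 · √26) = 0.26149.
θ ≈ 15.16°.

15.16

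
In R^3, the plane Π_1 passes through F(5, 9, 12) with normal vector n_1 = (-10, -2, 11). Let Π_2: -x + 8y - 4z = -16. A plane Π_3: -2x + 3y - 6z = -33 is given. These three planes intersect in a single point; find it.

(0, 1, 6)

Π_1: n_1·r = n_1·F gives -10x - 2y + 11z = 64.
Solving the 3×3 linear system -10x - 2y + 11z = 64, -x + 8y - 4z = -16, -2x + 3y - 6z = -33 (e.g. by elimination or Cramer's rule, determinant = 499) gives (0, 1, 6).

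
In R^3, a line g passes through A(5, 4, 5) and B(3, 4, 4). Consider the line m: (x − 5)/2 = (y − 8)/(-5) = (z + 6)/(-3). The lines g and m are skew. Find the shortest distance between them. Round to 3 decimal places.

10.329

A direction vector for g is B − A = (-2, 0, -1).
m has direction (2, -5, -3) through (5, 8, -6).
Common perpendicular direction n = (-2, 0, -1) × (2, -5, -3) = (-5, -8, 10).
With w = (5, 8, -6) − (5, 4, 5) = (0, 4, -11), w · n = -142.
Distance = |w · n| / |n| = |-142| / √189 ≈ 10.329.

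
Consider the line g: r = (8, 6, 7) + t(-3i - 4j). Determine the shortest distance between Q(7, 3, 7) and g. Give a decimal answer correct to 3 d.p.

Taking (8, 6, 7) on g with direction v = (-3, -4, 0): w = Q − (8, 6, 7) = (-1, -3, 0), and w × v = (0, 0, -5).
Distance = |w × v| / |v| = √25 / √25 ≈ 1.000.

1.000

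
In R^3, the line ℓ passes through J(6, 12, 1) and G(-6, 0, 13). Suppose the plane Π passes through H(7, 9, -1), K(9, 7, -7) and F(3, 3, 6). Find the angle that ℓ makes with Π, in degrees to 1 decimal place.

A direction vector for ℓ is G − J = (-12, -12, 12).
HK = (2, -2, -6), HF = (-4, -6, 7); a normal to Π is HK × HF = (-50, 10, -20).
Using H: Π has equation -50x + 10y - 20z = -240.
sin θ = |n·v| / (|n||v|) = |240| / (√3000 · √432) = 0.21082.
θ ≈ 12.2°.

12.2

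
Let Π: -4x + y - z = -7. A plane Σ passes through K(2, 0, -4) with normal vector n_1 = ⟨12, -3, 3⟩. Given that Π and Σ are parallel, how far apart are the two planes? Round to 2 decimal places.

Σ: n_1·r = n_1·K gives 12x - 3y + 3z = 12.
Rescale Σ by 1/(-3): -4x + y - z = -4. Then distance = |-7 − (-4)| / √18 ≈ 0.71.

0.71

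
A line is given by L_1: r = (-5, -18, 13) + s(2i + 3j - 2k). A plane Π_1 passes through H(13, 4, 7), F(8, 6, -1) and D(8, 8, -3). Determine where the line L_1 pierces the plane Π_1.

HF = (-5, 2, -8), HD = (-5, 4, -10); a normal to Π_1 is HF × HD = (12, -10, -10).
Using H: Π_1 has equation 12x - 10y - 10z = 46.
Substitute r = (-5, -18, 13) + t(2, 3, -2) into the plane: -10 + 14t = 46, so t = 4.
Intersection: (-5, -18, 13) + 4·(2, 3, -2) = (3, -6, 5).

(3, -6, 5)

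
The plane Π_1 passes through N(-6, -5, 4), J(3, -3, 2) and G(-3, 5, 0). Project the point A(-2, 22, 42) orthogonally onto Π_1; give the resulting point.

NJ = (9, 2, -2), NG = (3, 10, -4); a normal to Π_1 is NJ × NG = (12, 30, 84).
Using N: Π_1 has equation 12x + 30y + 84z = 114.
Foot = A − λn with λ = (n·A − d)/|n|² = (4164 − 114)/8100 = 1/2.
Foot = (-2, 22, 42) − (1/2)·(12, 30, 84) = (-8, 7, 0).

(-8, 7, 0)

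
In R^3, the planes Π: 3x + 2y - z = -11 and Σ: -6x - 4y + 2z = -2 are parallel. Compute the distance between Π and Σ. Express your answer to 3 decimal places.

Rescale Σ by 1/(-2): 3x + 2y - z = 1. Then distance = |-11 − 1| / √14 ≈ 3.207.

3.207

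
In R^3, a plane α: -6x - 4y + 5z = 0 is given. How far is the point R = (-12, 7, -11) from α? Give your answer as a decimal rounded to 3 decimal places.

n·R − d = (-6)·(-12) + (-4)·(7) + (5)·(-11) − 0 = -11; |n| = √77.
Distance = |-11| / √77 = 11/√77 ≈ 1.254.

1.254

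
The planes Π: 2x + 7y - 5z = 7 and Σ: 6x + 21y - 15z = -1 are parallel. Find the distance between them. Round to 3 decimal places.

0.830

Rescale Σ by 1/3: 2x + 7y - 5z = -1/3. Then distance = |7 − (-1/3)| / √78 ≈ 0.830.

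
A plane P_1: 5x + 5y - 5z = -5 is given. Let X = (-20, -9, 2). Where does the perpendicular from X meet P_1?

Foot = X − λn with λ = (n·X − d)/|n|² = (-155 − (-5))/75 = -2.
Foot = (-20, -9, 2) − (-2)·(5, 5, -5) = (-10, 1, -8).

(-10, 1, -8)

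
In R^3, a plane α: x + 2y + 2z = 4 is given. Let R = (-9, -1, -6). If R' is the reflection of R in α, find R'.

(-3, 11, 6)

λ = (n·R − d)/|n|² = (-23 − 4)/9 = -3.
Reflection = R − 2λn = (-9, -1, -6) − (-6)·(1, 2, 2) = (-3, 11, 6).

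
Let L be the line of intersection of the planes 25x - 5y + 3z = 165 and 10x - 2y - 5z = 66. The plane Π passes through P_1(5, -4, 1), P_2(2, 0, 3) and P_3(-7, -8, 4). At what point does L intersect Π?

(5, -8, 0)

Direction of L: (25, -5, 3) × (10, -2, -5) = (31, 155, 0).
A point on L: solving the two plane equations with x = 6 gives (6, -3, 0).
P_1P_2 = (-3, 4, 2), P_1P_3 = (-12, -4, 3); a normal to Π is P_1P_2 × P_1P_3 = (20, -15, 60).
Using P_1: Π has equation 20x - 15y + 60z = 220.
Substitute r = (6, -3, 0) + t(31, 155, 0) into the plane: 165 + (-1705)t = 220, so t = -1/31.
Intersection: (6, -3, 0) + (-1/31)·(31, 155, 0) = (5, -8, 0).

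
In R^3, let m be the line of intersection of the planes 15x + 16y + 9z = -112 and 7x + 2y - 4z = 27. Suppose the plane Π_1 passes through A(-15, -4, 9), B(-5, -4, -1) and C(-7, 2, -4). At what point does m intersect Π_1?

Direction of m: (15, 16, 9) × (7, 2, -4) = (-82, 123, -82).
A point on m: solving the two plane equations with x = -1 gives (-1, -1, -9).
AB = (10, 0, -10), AC = (8, 6, -13); a normal to Π_1 is AB × AC = (60, 50, 60).
Using A: Π_1 has equation 60x + 50y + 60z = -560.
Substitute r = (-1, -1, -9) + t(-82, 123, -82) into the plane: -650 + (-3690)t = -560, so t = -1/41.
Intersection: (-1, -1, -9) + (-1/41)·(-82, 123, -82) = (1, -4, -7).

(1, -4, -7)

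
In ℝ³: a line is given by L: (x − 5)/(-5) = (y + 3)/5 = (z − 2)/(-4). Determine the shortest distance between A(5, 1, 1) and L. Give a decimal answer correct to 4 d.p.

2.8762

L has direction (-5, 5, -4) through (5, -3, 2).
Taking (5, -3, 2) on L with direction v = (-5, 5, -4): w = A − (5, -3, 2) = (0, 4, -1), and w × v = (-11, 5, 20).
Distance = |w × v| / |v| = √546 / √66 ≈ 2.8762.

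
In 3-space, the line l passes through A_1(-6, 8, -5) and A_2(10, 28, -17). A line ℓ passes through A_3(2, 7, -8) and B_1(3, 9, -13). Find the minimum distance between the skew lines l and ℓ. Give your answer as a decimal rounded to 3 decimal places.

A direction vector for l is A_2 − A_1 = (16, 20, -12).
A direction vector for ℓ is B_1 − A_3 = (1, 2, -5).
Common perpendicular direction n = (16, 20, -12) × (1, 2, -5) = (-76, 68, 12).
With w = (2, 7, -8) − (-6, 8, -5) = (8, -1, -3), w · n = -712.
Distance = |w · n| / |n| = |-712| / √10544 ≈ 6.934.

6.934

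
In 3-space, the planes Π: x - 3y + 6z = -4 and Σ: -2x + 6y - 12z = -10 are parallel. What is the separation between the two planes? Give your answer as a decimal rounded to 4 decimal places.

Rescale Σ by 1/(-2): x - 3y + 6z = 5. Then distance = |-4 − 5| / √46 ≈ 1.3270.

1.3270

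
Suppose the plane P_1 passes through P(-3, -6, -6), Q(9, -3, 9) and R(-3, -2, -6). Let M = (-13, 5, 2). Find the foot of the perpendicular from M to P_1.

(-3, 5, -6)

PQ = (12, 3, 15), PR = (0, 4, 0); a normal to P_1 is PQ × PR = (-60, 0, 48).
Using P: P_1 has equation -60x + 48z = -108.
Foot = M − λn with λ = (n·M − d)/|n|² = (876 − (-108))/5904 = 1/6.
Foot = (-13, 5, 2) − (1/6)·(-60, 0, 48) = (-3, 5, -6).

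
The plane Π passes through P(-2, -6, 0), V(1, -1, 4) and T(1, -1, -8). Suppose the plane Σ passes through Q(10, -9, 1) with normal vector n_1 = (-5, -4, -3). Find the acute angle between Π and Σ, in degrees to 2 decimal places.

71.62

PV = (3, 5, 4), PT = (3, 5, -8); a normal to Π is PV × PT = (-60, 36, 0).
Using P: Π has equation -60x + 36y = -96.
Σ: n_1·r = n_1·Q gives -5x - 4y - 3z = -17.
cos θ = |n₁·n₂| / (|n₁||n₂|) = |156| / (√4896 · √50).
θ = arccos(0.31530) ≈ 71.62°.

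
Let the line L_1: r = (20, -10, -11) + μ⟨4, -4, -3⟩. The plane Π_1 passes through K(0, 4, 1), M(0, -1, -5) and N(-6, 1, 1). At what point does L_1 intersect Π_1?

(4, 6, 1)

KM = (0, -5, -6), KN = (-6, -3, 0); a normal to Π_1 is KM × KN = (-18, 36, -30).
Using K: Π_1 has equation -18x + 36y - 30z = 114.
Substitute r = (20, -10, -11) + t(4, -4, -3) into the plane: -390 + (-126)t = 114, so t = -4.
Intersection: (20, -10, -11) + (-4)·(4, -4, -3) = (4, 6, 1).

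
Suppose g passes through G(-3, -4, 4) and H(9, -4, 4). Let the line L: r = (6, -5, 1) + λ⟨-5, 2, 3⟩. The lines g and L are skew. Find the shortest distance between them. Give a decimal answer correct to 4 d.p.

A direction vector for g is H − G = (12, 0, 0).
Common perpendicular direction n = (12, 0, 0) × (-5, 2, 3) = (0, -36, 24).
With w = (6, -5, 1) − (-3, -4, 4) = (9, -1, -3), w · n = -36.
Distance = |w · n| / |n| = |-36| / √1872 ≈ 0.8321.

0.8321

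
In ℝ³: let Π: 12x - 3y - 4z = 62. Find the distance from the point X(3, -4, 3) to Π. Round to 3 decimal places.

n·X − d = (12)·(3) + (-3)·(-4) + (-4)·(3) − 62 = -26; |n| = √169.
Distance = |-26| / √169 = 26/√169 ≈ 2.000.

2.000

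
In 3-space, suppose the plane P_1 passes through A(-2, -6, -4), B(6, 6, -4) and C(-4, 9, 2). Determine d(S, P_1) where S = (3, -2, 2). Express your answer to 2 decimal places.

6.14

AB = (8, 12, 0), AC = (-2, 15, 6); a normal to P_1 is AB × AC = (72, -48, 144).
Using A: P_1 has equation 72x - 48y + 144z = -432.
n·S − d = (72)·(3) + (-48)·(-2) + (144)·(2) − (-432) = 1032; |n| = √28224.
Distance = |1032| / √28224 = 1032/√28224 ≈ 6.14.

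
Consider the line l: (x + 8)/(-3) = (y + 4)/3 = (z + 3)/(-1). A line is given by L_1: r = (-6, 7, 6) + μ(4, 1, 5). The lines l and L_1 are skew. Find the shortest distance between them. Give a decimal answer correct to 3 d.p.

0.734

l has direction (-3, 3, -1) through (-8, -4, -3).
Common perpendicular direction n = (-3, 3, -1) × (4, 1, 5) = (16, 11, -15).
With w = (-6, 7, 6) − (-8, -4, -3) = (2, 11, 9), w · n = 18.
Distance = |w · n| / |n| = |18| / √602 ≈ 0.734.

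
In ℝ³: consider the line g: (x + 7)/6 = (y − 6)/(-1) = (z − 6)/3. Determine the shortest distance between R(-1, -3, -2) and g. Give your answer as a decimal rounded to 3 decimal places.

13.092

g has direction (6, -1, 3) through (-7, 6, 6).
Taking (-7, 6, 6) on g with direction v = (6, -1, 3): w = R − (-7, 6, 6) = (6, -9, -8), and w × v = (-35, -66, 48).
Distance = |w × v| / |v| = √7885 / √46 ≈ 13.092.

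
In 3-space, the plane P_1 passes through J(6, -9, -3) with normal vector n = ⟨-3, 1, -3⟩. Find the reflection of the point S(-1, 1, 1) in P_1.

(5, -1, 7)

P_1: n·r = n·J gives -3x + y - 3z = -18.
λ = (n·S − d)/|n|² = (1 − (-18))/19 = 1.
Reflection = S − 2λn = (-1, 1, 1) − 2·(-3, 1, -3) = (5, -1, 7).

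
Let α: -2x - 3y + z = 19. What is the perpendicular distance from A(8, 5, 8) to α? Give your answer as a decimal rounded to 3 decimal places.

11.225

n·A − d = (-2)·(8) + (-3)·(5) + (1)·(8) − 19 = -42; |n| = √14.
Distance = |-42| / √14 = 42/√14 ≈ 11.225.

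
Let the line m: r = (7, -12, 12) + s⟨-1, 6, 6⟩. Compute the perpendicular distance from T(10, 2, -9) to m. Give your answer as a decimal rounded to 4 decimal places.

24.8648

Taking (7, -12, 12) on m with direction v = (-1, 6, 6): w = T − (7, -12, 12) = (3, 14, -21), and w × v = (210, 3, 32).
Distance = |w × v| / |v| = √45133 / √73 ≈ 24.8648.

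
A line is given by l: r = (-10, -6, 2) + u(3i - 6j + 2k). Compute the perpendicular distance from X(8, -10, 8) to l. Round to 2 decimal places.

Taking (-10, -6, 2) on l with direction v = (3, -6, 2): w = X − (-10, -6, 2) = (18, -4, 6), and w × v = (28, -18, -96).
Distance = |w × v| / |v| = √10324 / √49 ≈ 14.52.

14.52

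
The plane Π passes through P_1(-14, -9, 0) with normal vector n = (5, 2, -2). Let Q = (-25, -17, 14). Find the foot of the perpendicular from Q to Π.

Π: n·r = n·P_1 gives 5x + 2y - 2z = -88.
Foot = Q − λn with λ = (n·Q − d)/|n|² = (-187 − (-88))/33 = -3.
Foot = (-25, -17, 14) − (-3)·(5, 2, -2) = (-10, -11, 8).

(-10, -11, 8)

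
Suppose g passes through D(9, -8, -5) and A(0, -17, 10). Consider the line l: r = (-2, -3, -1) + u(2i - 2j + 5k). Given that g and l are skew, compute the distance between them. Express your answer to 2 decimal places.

A direction vector for g is A − D = (-9, -9, 15).
Common perpendicular direction n = (-9, -9, 15) × (2, -2, 5) = (-15, 75, 36).
With w = (-2, -3, -1) − (9, -8, -5) = (-11, 5, 4), w · n = 684.
Distance = |w · n| / |n| = |684| / √7146 ≈ 8.09.

8.09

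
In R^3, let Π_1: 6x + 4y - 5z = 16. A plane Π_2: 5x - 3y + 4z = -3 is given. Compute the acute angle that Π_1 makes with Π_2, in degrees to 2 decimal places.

cos θ = |n₁·n₂| / (|n₁||n₂|) = |-2| / (√77 · √50).
θ = arccos(0.03223) ≈ 88.15°.

88.15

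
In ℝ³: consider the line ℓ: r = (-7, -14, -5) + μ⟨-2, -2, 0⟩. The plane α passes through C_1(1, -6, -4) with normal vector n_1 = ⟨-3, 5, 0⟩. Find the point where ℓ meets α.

(1, -6, -5)

α: n_1·r = n_1·C_1 gives -3x + 5y = -33.
Substitute r = (-7, -14, -5) + t(-2, -2, 0) into the plane: -49 + (-4)t = -33, so t = -4.
Intersection: (-7, -14, -5) + (-4)·(-2, -2, 0) = (1, -6, -5).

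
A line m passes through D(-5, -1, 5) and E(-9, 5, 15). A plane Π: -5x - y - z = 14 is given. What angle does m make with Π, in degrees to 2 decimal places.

3.58

A direction vector for m is E − D = (-4, 6, 10).
sin θ = |n·v| / (|n||v|) = |4| / (√27 · √152) = 0.06244.
θ ≈ 3.58°.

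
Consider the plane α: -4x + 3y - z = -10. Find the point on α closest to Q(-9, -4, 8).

Foot = Q − λn with λ = (n·Q − d)/|n|² = (16 − (-10))/26 = 1.
Foot = (-9, -4, 8) − 1·(-4, 3, -1) = (-5, -7, 9).

(-5, -7, 9)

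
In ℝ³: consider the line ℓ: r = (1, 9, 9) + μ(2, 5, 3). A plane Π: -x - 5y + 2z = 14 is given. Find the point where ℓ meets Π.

Substitute r = (1, 9, 9) + t(2, 5, 3) into the plane: -28 + (-21)t = 14, so t = -2.
Intersection: (1, 9, 9) + (-2)·(2, 5, 3) = (-3, -1, 3).

(-3, -1, 3)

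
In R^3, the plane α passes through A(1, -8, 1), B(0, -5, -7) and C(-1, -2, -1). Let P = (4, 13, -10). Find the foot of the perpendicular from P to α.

AB = (-1, 3, -8), AC = (-2, 6, -2); a normal to α is AB × AC = (42, 14, 0).
Using A: α has equation 42x + 14y = -70.
Foot = P − λn with λ = (n·P − d)/|n|² = (350 − (-70))/1960 = 3/14.
Foot = (4, 13, -10) − (3/14)·(42, 14, 0) = (-5, 10, -10).

(-5, 10, -10)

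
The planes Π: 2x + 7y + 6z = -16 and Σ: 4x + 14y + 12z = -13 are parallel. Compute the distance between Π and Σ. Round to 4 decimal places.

1.0070

Rescale Σ by 1/2: 2x + 7y + 6z = -13/2. Then distance = |-16 − (-13/2)| / √89 ≈ 1.0070.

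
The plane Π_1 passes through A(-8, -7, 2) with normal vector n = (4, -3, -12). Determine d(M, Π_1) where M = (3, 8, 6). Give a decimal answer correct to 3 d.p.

3.769

Π_1: n·r = n·A gives 4x - 3y - 12z = -35.
n·M − d = (4)·(3) + (-3)·(8) + (-12)·(6) − (-35) = -49; |n| = √169.
Distance = |-49| / √169 = 49/√169 ≈ 3.769.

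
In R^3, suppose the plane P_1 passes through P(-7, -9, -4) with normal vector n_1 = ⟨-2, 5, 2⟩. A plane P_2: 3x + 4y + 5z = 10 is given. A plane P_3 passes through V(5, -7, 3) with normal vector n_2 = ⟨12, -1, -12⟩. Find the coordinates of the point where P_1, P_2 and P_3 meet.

P_1: n_1·r = n_1·P gives -2x + 5y + 2z = -39.
P_3: n_2·r = n_2·V gives 12x - y - 12z = 31.
Solving the 3×3 linear system -2x + 5y + 2z = -39, 3x + 4y + 5z = 10, 12x - y - 12z = 31 (e.g. by elimination or Cramer's rule, determinant = 464) gives (6, -7, 4).

(6, -7, 4)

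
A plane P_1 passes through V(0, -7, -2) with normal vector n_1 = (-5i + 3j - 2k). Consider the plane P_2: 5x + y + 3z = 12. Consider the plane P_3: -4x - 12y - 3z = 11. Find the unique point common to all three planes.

P_1: n_1·r = n_1·V gives -5x + 3y - 2z = -17.
Solving the 3×3 linear system -5x + 3y - 2z = -17, 5x + y + 3z = 12, -4x - 12y - 3z = 11 (e.g. by elimination or Cramer's rule, determinant = -44) gives (1, -2, 3).

(1, -2, 3)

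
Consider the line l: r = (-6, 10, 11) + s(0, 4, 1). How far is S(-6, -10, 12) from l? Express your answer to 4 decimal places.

5.8209

Taking (-6, 10, 11) on l with direction v = (0, 4, 1): w = S − (-6, 10, 11) = (0, -20, 1), and w × v = (-24, 0, 0).
Distance = |w × v| / |v| = √576 / √17 ≈ 5.8209.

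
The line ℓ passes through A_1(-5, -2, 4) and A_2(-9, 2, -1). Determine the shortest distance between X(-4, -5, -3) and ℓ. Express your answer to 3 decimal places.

7.257

A direction vector for ℓ is A_2 − A_1 = (-4, 4, -5).
Taking (-5, -2, 4) on ℓ with direction v = (-4, 4, -5): w = X − (-5, -2, 4) = (1, -3, -7), and w × v = (43, 33, -8).
Distance = |w × v| / |v| = √3002 / √57 ≈ 7.257.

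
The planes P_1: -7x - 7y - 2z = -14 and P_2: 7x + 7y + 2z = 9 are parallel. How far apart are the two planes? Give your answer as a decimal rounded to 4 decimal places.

Rescale P_2 by 1/(-1): -7x - 7y - 2z = -9. Then distance = |-14 − (-9)| / √102 ≈ 0.4951.

0.4951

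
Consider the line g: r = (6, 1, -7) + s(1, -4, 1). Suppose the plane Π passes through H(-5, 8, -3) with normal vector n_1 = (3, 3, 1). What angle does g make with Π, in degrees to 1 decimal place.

25.6

Π: n_1·r = n_1·H gives 3x + 3y + z = 6.
sin θ = |n·v| / (|n||v|) = |-8| / (√19 · √18) = 0.43259.
θ ≈ 25.6°.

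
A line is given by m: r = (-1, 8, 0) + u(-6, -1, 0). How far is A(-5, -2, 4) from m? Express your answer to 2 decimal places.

Taking (-1, 8, 0) on m with direction v = (-6, -1, 0): w = A − (-1, 8, 0) = (-4, -10, 4), and w × v = (4, -24, -56).
Distance = |w × v| / |v| = √3728 / √37 ≈ 10.04.

10.04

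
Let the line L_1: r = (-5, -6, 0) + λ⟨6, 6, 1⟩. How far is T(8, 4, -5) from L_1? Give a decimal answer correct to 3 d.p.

7.189

Taking (-5, -6, 0) on L_1 with direction v = (6, 6, 1): w = T − (-5, -6, 0) = (13, 10, -5), and w × v = (40, -43, 18).
Distance = |w × v| / |v| = √3773 / √73 ≈ 7.189.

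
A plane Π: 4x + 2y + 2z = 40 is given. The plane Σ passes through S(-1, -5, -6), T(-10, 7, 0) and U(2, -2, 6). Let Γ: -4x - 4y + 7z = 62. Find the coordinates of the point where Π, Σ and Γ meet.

(8, -6, 10)

ST = (-9, 12, 6), SU = (3, 3, 12); a normal to Σ is ST × SU = (126, 126, -63).
Using S: Σ has equation 126x + 126y - 63z = -378.
Solving the 3×3 linear system 4x + 2y + 2z = 40, 126x + 126y - 63z = -378, -4x - 4y + 7z = 62 (e.g. by elimination or Cramer's rule, determinant = 1260) gives (8, -6, 10).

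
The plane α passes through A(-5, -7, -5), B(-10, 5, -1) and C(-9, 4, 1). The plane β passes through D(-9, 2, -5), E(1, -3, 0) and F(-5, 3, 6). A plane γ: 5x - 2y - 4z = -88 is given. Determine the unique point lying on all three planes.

(-8, 6, 9)

AB = (-5, 12, 4), AC = (-4, 11, 6); a normal to α is AB × AC = (28, 14, -7).
Using A: α has equation 28x + 14y - 7z = -203.
DE = (10, -5, 5), DF = (4, 1, 11); a normal to β is DE × DF = (-60, -90, 30).
Using D: β has equation -60x - 90y + 30z = 210.
Solving the 3×3 linear system 28x + 14y - 7z = -203, -60x - 90y + 30z = 210, 5x - 2y - 4z = -88 (e.g. by elimination or Cramer's rule, determinant = 6510) gives (-8, 6, 9).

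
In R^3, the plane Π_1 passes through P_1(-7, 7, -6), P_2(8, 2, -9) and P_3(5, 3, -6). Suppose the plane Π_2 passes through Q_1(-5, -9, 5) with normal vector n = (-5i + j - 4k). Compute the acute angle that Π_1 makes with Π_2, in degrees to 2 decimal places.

84.40

P_1P_2 = (15, -5, -3), P_1P_3 = (12, -4, 0); a normal to Π_1 is P_1P_2 × P_1P_3 = (-12, -36, 0).
Using P_1: Π_1 has equation -12x - 36y = -168.
Π_2: n·r = n·Q_1 gives -5x + y - 4z = -4.
cos θ = |n₁·n₂| / (|n₁||n₂|) = |24| / (√1440 · √42).
θ = arccos(0.09759) ≈ 84.40°.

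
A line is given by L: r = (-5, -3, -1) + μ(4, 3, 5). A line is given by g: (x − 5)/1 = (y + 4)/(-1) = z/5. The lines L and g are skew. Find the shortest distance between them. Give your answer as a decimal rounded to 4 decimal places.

8.0119

g has direction (1, -1, 5) through (5, -4, 0).
Common perpendicular direction n = (4, 3, 5) × (1, -1, 5) = (20, -15, -7).
With w = (5, -4, 0) − (-5, -3, -1) = (10, -1, 1), w · n = 208.
Distance = |w · n| / |n| = |208| / √674 ≈ 8.0119.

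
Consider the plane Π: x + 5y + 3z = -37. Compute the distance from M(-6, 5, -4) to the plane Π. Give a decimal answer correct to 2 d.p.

7.44

n·M − d = (1)·(-6) + (5)·(5) + (3)·(-4) − (-37) = 44; |n| = √35.
Distance = |44| / √35 = 44/√35 ≈ 7.44.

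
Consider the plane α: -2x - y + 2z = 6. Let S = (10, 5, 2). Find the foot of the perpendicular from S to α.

(4, 2, 8)

Foot = S − λn with λ = (n·S − d)/|n|² = (-21 − 6)/9 = -3.
Foot = (10, 5, 2) − (-3)·(-2, -1, 2) = (4, 2, 8).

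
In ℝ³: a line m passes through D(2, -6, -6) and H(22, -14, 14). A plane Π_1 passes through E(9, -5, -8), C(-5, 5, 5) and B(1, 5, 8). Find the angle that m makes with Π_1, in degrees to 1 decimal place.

A direction vector for m is H − D = (20, -8, 20).
EC = (-14, 10, 13), EB = (-8, 10, 16); a normal to Π_1 is EC × EB = (30, 120, -60).
Using E: Π_1 has equation 30x + 120y - 60z = 150.
sin θ = |n·v| / (|n||v|) = |-1560| / (√18900 · √864) = 0.38604.
θ ≈ 22.7°.

22.7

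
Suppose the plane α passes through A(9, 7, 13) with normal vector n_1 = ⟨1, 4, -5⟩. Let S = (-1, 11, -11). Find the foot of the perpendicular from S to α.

α: n_1·r = n_1·A gives x + 4y - 5z = -28.
Foot = S − λn with λ = (n·S − d)/|n|² = (98 − (-28))/42 = 3.
Foot = (-1, 11, -11) − 3·(1, 4, -5) = (-4, -1, 4).

(-4, -1, 4)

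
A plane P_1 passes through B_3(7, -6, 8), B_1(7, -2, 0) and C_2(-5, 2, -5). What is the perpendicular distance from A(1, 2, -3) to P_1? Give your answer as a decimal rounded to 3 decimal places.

B_3B_1 = (0, 4, -8), B_3C_2 = (-12, 8, -13); a normal to P_1 is B_3B_1 × B_3C_2 = (12, 96, 48).
Using B_3: P_1 has equation 12x + 96y + 48z = -108.
n·A − d = (12)·(1) + (96)·(2) + (48)·(-3) − (-108) = 168; |n| = √11664.
Distance = |168| / √11664 = 168/√11664 ≈ 1.556.

1.556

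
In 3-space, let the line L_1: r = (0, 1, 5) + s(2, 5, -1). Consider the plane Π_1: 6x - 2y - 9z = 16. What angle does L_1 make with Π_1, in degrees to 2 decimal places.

sin θ = |n·v| / (|n||v|) = |11| / (√121 · √30) = 0.18257.
θ ≈ 10.52°.

10.52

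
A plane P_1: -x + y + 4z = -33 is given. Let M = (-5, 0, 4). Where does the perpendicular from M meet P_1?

Foot = M − λn with λ = (n·M − d)/|n|² = (21 − (-33))/18 = 3.
Foot = (-5, 0, 4) − 3·(-1, 1, 4) = (-2, -3, -8).

(-2, -3, -8)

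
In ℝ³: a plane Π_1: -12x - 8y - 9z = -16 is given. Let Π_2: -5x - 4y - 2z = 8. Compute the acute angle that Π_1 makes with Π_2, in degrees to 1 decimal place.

cos θ = |n₁·n₂| / (|n₁||n₂|) = |110| / (√289 · √45).
θ = arccos(0.96458) ≈ 15.3°.

15.3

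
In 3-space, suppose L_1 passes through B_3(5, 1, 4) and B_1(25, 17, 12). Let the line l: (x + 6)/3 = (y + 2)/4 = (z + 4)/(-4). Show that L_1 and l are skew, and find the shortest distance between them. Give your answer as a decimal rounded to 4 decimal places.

3.3630

A direction vector for L_1 is B_1 − B_3 = (20, 16, 8).
l has direction (3, 4, -4) through (-6, -2, -4).
Common perpendicular direction n = (20, 16, 8) × (3, 4, -4) = (-96, 104, 32).
With w = (-6, -2, -4) − (5, 1, 4) = (-11, -3, -8), w · n = 488.
Since n ≠ 0 the lines are not parallel, and w · n = 488 ≠ 0 so they do not intersect; hence they are skew.
Distance = |w · n| / |n| = |488| / √21056 ≈ 3.3630.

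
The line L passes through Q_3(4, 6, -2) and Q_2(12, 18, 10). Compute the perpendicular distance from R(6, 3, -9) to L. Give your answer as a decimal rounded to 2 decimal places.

5.59

A direction vector for L is Q_2 − Q_3 = (8, 12, 12).
Taking (4, 6, -2) on L with direction v = (8, 12, 12): w = R − (4, 6, -2) = (2, -3, -7), and w × v = (48, -80, 48).
Distance = |w × v| / |v| = √11008 / √352 ≈ 5.59.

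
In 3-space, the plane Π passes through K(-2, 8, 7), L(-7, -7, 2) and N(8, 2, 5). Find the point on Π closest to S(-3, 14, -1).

KL = (-5, -15, -5), KN = (10, -6, -2); a normal to Π is KL × KN = (0, -60, 180).
Using K: Π has equation -60y + 180z = 780.
Foot = S − λn with λ = (n·S − d)/|n|² = (-1020 − 780)/36000 = -1/20.
Foot = (-3, 14, -1) − (-1/20)·(0, -60, 180) = (-3, 11, 8).

(-3, 11, 8)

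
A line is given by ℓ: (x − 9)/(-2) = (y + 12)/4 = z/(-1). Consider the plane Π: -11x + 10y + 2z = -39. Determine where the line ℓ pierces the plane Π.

ℓ has direction (-2, 4, -1) through (9, -12, 0).
Substitute r = (9, -12, 0) + t(-2, 4, -1) into the plane: -219 + 60t = -39, so t = 3.
Intersection: (9, -12, 0) + 3·(-2, 4, -1) = (3, 0, -3).

(3, 0, -3)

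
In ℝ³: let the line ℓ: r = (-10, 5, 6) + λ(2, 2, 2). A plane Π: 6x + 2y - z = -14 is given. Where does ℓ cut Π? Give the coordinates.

Substitute r = (-10, 5, 6) + t(2, 2, 2) into the plane: -56 + 14t = -14, so t = 3.
Intersection: (-10, 5, 6) + 3·(2, 2, 2) = (-4, 11, 12).

(-4, 11, 12)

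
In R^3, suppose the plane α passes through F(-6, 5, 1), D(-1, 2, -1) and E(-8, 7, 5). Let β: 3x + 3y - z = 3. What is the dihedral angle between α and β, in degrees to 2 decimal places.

FD = (5, -3, -2), FE = (-2, 2, 4); a normal to α is FD × FE = (-8, -16, 4).
Using F: α has equation -8x - 16y + 4z = -28.
cos θ = |n₁·n₂| / (|n₁||n₂|) = |-76| / (√336 · √19).
θ = arccos(0.95119) ≈ 17.98°.

17.98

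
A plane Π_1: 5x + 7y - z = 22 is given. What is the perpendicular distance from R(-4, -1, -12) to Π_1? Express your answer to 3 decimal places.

n·R − d = (5)·(-4) + (7)·(-1) + (-1)·(-12) − 22 = -37; |n| = √75.
Distance = |-37| / √75 = 37/√75 ≈ 4.272.

4.272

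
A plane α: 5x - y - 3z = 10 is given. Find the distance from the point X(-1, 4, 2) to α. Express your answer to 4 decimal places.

4.2258

n·X − d = (5)·(-1) + (-1)·(4) + (-3)·(2) − 10 = -25; |n| = √35.
Distance = |-25| / √35 = 25/√35 ≈ 4.2258.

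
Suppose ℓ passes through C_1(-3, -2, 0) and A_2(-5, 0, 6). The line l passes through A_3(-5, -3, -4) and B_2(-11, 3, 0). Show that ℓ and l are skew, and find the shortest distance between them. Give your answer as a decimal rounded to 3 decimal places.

2.121

A direction vector for ℓ is A_2 − C_1 = (-2, 2, 6).
A direction vector for l is B_2 − A_3 = (-6, 6, 4).
Common perpendicular direction n = (-2, 2, 6) × (-6, 6, 4) = (-28, -28, 0).
With w = (-5, -3, -4) − (-3, -2, 0) = (-2, -1, -4), w · n = 84.
Since n ≠ 0 the lines are not parallel, and w · n = 84 ≠ 0 so they do not intersect; hence they are skew.
Distance = |w · n| / |n| = |84| / √1568 ≈ 2.121.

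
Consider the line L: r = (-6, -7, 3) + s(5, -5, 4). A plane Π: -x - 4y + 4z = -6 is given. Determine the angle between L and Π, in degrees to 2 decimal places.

sin θ = |n·v| / (|n||v|) = |31| / (√33 · √66) = 0.66425.
θ ≈ 41.62°.

41.62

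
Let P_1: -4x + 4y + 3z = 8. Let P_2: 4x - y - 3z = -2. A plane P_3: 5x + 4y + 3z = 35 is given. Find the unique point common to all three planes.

(3, 2, 4)

Solving the 3×3 linear system -4x + 4y + 3z = 8, 4x - y - 3z = -2, 5x + 4y + 3z = 35 (e.g. by elimination or Cramer's rule, determinant = -81) gives (3, 2, 4).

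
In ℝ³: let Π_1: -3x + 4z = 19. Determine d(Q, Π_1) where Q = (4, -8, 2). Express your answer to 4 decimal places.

n·Q − d = (-3)·(4) + (0)·(-8) + (4)·(2) − 19 = -23; |n| = √25.
Distance = |-23| / √25 = 23/√25 ≈ 4.6000.

4.6000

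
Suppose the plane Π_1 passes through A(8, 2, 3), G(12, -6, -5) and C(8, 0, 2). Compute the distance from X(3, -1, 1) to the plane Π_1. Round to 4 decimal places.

3.6667

AG = (4, -8, -8), AC = (0, -2, -1); a normal to Π_1 is AG × AC = (-8, 4, -8).
Using A: Π_1 has equation -8x + 4y - 8z = -80.
n·X − d = (-8)·(3) + (4)·(-1) + (-8)·(1) − (-80) = 44; |n| = √144.
Distance = |44| / √144 = 44/√144 ≈ 3.6667.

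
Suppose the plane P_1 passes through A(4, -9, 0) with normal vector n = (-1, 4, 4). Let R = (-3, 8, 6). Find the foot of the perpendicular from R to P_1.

P_1: n·r = n·A gives -x + 4y + 4z = -40.
Foot = R − λn with λ = (n·R − d)/|n|² = (59 − (-40))/33 = 3.
Foot = (-3, 8, 6) − 3·(-1, 4, 4) = (0, -4, -6).

(0, -4, -6)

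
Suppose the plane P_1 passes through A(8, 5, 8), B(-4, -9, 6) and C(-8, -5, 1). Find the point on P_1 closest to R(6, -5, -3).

AB = (-12, -14, -2), AC = (-16, -10, -7); a normal to P_1 is AB × AC = (78, -52, -104).
Using A: P_1 has equation 78x - 52y - 104z = -468.
Foot = R − λn with λ = (n·R − d)/|n|² = (1040 − (-468))/19604 = 1/13.
Foot = (6, -5, -3) − (1/13)·(78, -52, -104) = (0, -1, 5).

(0, -1, 5)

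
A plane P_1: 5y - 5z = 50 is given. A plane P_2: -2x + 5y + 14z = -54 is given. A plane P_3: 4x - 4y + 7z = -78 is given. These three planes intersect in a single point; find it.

Solving the 3×3 linear system 5y - 5z = 50, -2x + 5y + 14z = -54, 4x - 4y + 7z = -78 (e.g. by elimination or Cramer's rule, determinant = 410) gives (-5, 4, -6).

(-5, 4, -6)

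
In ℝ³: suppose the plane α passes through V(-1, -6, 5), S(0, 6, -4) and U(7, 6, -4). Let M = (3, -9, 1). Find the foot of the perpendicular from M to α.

VS = (1, 12, -9), VU = (8, 12, -9); a normal to α is VS × VU = (0, -63, -84).
Using V: α has equation -63y - 84z = -42.
Foot = M − λn with λ = (n·M − d)/|n|² = (483 − (-42))/11025 = 1/21.
Foot = (3, -9, 1) − (1/21)·(0, -63, -84) = (3, -6, 5).

(3, -6, 5)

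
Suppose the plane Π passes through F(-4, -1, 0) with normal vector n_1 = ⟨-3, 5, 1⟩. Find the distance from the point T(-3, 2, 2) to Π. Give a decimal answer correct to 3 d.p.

2.366

Π: n_1·r = n_1·F gives -3x + 5y + z = 7.
n·T − d = (-3)·(-3) + (5)·(2) + (1)·(2) − 7 = 14; |n| = √35.
Distance = |14| / √35 = 14/√35 ≈ 2.366.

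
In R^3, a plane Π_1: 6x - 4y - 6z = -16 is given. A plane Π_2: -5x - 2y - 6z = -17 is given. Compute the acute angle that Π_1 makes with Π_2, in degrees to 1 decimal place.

cos θ = |n₁·n₂| / (|n₁||n₂|) = |14| / (√88 · √65).
θ = arccos(0.18511) ≈ 79.3°.

79.3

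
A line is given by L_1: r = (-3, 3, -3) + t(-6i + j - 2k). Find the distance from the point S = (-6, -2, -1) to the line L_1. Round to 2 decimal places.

6.00

Taking (-3, 3, -3) on L_1 with direction v = (-6, 1, -2): w = S − (-3, 3, -3) = (-3, -5, 2), and w × v = (8, -18, -33).
Distance = |w × v| / |v| = √1477 / √41 ≈ 6.00.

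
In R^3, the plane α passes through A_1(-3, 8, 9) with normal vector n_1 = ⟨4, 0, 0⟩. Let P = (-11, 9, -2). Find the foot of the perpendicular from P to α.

α: n_1·r = n_1·A_1 gives 4x = -12.
Foot = P − λn with λ = (n·P − d)/|n|² = (-44 − (-12))/16 = -2.
Foot = (-11, 9, -2) − (-2)·(4, 0, 0) = (-3, 9, -2).

(-3, 9, -2)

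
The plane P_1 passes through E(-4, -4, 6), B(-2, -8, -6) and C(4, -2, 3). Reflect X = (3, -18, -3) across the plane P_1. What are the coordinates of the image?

(-5, 2, -11)

EB = (2, -4, -12), EC = (8, 2, -3); a normal to P_1 is EB × EC = (36, -90, 36).
Using E: P_1 has equation 36x - 90y + 36z = 432.
λ = (n·X − d)/|n|² = (1620 − 432)/10692 = 1/9.
Reflection = X − 2λn = (3, -18, -3) − (2/9)·(36, -90, 36) = (-5, 2, -11).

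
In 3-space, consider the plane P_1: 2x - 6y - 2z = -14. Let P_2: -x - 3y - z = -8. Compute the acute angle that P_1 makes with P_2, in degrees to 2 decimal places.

35.10

cos θ = |n₁·n₂| / (|n₁||n₂|) = |18| / (√44 · √11).
θ = arccos(0.81818) ≈ 35.10°.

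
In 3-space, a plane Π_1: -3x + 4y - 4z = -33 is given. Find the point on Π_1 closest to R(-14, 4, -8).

(-5, -8, 4)

Foot = R − λn with λ = (n·R − d)/|n|² = (90 − (-33))/41 = 3.
Foot = (-14, 4, -8) − 3·(-3, 4, -4) = (-5, -8, 4).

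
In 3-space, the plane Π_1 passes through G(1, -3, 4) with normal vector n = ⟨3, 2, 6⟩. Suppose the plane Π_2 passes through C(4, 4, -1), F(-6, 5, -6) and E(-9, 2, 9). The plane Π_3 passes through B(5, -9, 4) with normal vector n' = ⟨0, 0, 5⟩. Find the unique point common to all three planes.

(-3, 3, 4)

Π_1: n·r = n·G gives 3x + 2y + 6z = 21.
CF = (-10, 1, -5), CE = (-13, -2, 10); a normal to Π_2 is CF × CE = (0, 165, 33).
Using C: Π_2 has equation 165y + 33z = 627.
Π_3: n'·r = n'·B gives 5z = 20.
Solving the 3×3 linear system 3x + 2y + 6z = 21, 165y + 33z = 627, 5z = 20 (e.g. by elimination or Cramer's rule, determinant = 2475) gives (-3, 3, 4).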